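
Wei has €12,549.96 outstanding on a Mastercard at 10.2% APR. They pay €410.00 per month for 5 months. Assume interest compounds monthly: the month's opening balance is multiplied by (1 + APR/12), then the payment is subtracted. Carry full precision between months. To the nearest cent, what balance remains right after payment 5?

€11,007.33

Monthly rate r = 10.2%/12 = 0.85% = 0.0085.
Each month: B ← B·(1+r) − €410.00.
Month 1: interest €106.67; balance after payment €12,246.63.
Month 2: interest €104.10; balance after payment €11,940.73.
Month 3: interest €101.50; balance after payment €11,632.23.
Month 4: interest €98.87; balance after payment €11,321.10.
Month 5: interest €96.23; balance after payment €11,007.33.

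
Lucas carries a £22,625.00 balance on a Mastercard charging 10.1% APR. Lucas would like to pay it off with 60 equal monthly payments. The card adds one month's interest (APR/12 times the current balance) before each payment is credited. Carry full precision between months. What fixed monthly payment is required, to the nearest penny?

Monthly rate r = 10.1%/12 = 0.841667% = 0.00841667.
Level-payment amortization: P = B₀·r / (1 − (1+r)^(−n)) = 22625.00·0.00841667 / (1 − 1.00842^(−60)).
Denominator 1 − (1+r)^(−60) = 0.395217652.
P = 190.427 / 0.395217652 ≈ 481.83.

£481.83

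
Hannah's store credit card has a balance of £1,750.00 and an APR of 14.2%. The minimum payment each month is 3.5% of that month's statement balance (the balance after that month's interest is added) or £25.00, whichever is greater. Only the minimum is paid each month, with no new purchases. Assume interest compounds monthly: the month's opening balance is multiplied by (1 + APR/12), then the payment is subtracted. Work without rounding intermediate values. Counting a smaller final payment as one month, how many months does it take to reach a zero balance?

Monthly rate r = 14.2%/12 = 1.18333% = 0.0118333.
While 3.5% of the post-interest balance exceeds £25.00, each month B ← (B·(1+r))·(1 − 0.035), i.e. B shrinks by the factor (1+r)·0.965 = 0.97642.
This holds for months 1–39. Entering month 40 the balance is £690.01; 3.5% of the post-interest balance is now below £25.00, so the flat £25.00 minimum applies from here.
From month 40 a fixed £25.00 at rate r clears £690.01 in 34 more payments. Total: 39 + 34 = 73 months.

73 months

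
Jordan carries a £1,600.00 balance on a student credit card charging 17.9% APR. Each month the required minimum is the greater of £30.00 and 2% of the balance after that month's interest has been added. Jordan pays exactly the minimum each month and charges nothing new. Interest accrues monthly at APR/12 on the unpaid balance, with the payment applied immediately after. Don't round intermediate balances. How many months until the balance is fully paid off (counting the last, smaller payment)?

105 months

Monthly rate r = 17.9%/12 = 1.49167% = 0.0149167.
While 2% of the post-interest balance exceeds £30.00, each month B ← (B·(1+r))·(1 − 0.02), i.e. B shrinks by the factor (1+r)·0.98 = 0.99462.
This holds for months 1–15. Entering month 16 the balance is £1,475.59; 2% of the post-interest balance is now below £30.00, so the flat £30.00 minimum applies from here.
From month 16 a fixed £30.00 at rate r clears £1,475.59 in 90 more payments. Total: 15 + 90 = 105 months.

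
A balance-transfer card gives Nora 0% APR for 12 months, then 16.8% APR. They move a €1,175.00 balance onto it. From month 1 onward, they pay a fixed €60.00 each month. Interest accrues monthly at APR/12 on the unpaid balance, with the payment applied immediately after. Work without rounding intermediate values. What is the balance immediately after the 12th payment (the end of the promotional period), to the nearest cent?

€455.00

Promo months 1–12 at r₀ = 0%/12 = 0; months 13+ at r₁ = 16.8%/12 = 0.014.
After month 12 (no interest yet): B = €1,175.00 − 12·€60.00 = €455.00.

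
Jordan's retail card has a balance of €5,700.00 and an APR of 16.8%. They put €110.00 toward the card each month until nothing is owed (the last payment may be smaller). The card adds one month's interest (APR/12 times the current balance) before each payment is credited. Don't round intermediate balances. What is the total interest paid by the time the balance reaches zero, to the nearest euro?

€4,527

Monthly rate r = 16.8%/12 = 1.4% = 0.014.
Payoff takes n = ⌈−ln(1 − rB₀/P)/ln(1+r)⌉ = ⌈92.976⌉ = 93 payments; the last is €107.39.
Total paid = 92·€110.00 + €107.39 = €10,227.39.
Total interest = total paid − principal = €10,227.39 − €5,700.00 = €4,527.39.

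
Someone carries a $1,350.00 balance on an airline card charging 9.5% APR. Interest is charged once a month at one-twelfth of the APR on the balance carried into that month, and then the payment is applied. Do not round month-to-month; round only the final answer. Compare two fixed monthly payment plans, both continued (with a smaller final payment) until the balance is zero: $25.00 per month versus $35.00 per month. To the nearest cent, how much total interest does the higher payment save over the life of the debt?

Monthly rate r = 9.5%/12 = 0.791667% = 0.00791667.
At $25.00/mo: n = ⌈−ln(1 − rB₀/P)/ln(1+r)⌉ = 71 payments (last $18.27); total interest = total paid − $1,350.00 = $418.27.
At $35.00/mo: 47 payments (last $7.23); total interest $267.23.
Interest saved = $418.27 − $267.23 = $151.04.

$151.04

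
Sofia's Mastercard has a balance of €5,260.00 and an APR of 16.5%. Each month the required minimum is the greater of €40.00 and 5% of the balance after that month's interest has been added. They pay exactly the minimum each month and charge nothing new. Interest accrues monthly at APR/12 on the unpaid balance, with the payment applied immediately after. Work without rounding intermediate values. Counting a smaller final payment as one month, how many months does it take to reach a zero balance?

Monthly rate r = 16.5%/12 = 1.375% = 0.01375.
While 5% of the post-interest balance exceeds €40.00, each month B ← (B·(1+r))·(1 − 0.05), i.e. B shrinks by the factor (1+r)·0.95 = 0.96306.
This holds for months 1–51. Entering month 52 the balance is €771.55; 5% of the post-interest balance is now below €40.00, so the flat €40.00 minimum applies from here.
From month 52 a fixed €40.00 at rate r clears €771.55 in 23 more payments. Total: 51 + 23 = 74 months.

74 months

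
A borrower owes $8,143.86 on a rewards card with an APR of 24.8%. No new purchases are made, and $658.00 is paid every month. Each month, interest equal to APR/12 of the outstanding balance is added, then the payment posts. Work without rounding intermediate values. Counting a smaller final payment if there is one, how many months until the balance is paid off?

15 months

Monthly rate r = 24.8%/12 = 2.06667% = 0.0206667.
Recurrence: B ← B·(1+r) − $658.00.
Month 1: interest $168.31; balance after payment $7,654.17.
Month 2: interest $158.19; balance after payment $7,154.35.
Closed form: n = −ln(1 − rB₀/P)/ln(1+r) = −ln(0.74422)/ln(1.02067) ≈ 14.442, so the balance reaches zero during payment 15.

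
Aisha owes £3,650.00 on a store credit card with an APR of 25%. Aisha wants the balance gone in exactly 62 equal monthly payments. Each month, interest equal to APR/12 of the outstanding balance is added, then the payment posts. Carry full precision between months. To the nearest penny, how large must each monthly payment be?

£105.39

Monthly rate r = 25%/12 = 2.08333% = 0.0208333.
Level-payment amortization: P = B₀·r / (1 − (1+r)^(−n)) = 3650.00·0.0208333 / (1 − 1.02083^(−62)).
Denominator 1 − (1+r)^(−62) = 0.721516316.
P = 76.0417 / 0.721516316 ≈ 105.39.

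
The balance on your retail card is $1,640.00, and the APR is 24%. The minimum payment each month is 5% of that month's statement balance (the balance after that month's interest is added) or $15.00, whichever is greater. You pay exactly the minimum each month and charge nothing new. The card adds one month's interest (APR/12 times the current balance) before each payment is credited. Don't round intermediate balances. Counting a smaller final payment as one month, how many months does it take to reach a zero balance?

80 months

Monthly rate r = 24%/12 = 2% = 0.02.
While 5% of the post-interest balance exceeds $15.00, each month B ← (B·(1+r))·(1 − 0.05), i.e. B shrinks by the factor (1+r)·0.95 = 0.969.
This holds for months 1–55. Entering month 56 the balance is $290.17; 5% of the post-interest balance is now below $15.00, so the flat $15.00 minimum applies from here.
From month 56 a fixed $15.00 at rate r clears $290.17 in 25 more payments. Total: 55 + 25 = 80 months.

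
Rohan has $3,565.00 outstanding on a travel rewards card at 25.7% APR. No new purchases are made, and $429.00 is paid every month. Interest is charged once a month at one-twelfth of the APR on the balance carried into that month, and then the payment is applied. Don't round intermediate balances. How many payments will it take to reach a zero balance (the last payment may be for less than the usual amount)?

10 months

Monthly rate r = 25.7%/12 = 2.14167% = 0.0214167.
Recurrence: B ← B·(1+r) − $429.00.
Month 1: interest $76.35; balance after payment $3,212.35.
Month 2: interest $68.80; balance after payment $2,852.15.
Closed form: n = −ln(1 − rB₀/P)/ln(1+r) = −ln(0.82203)/ln(1.02142) ≈ 9.249, so the balance reaches zero during payment 10.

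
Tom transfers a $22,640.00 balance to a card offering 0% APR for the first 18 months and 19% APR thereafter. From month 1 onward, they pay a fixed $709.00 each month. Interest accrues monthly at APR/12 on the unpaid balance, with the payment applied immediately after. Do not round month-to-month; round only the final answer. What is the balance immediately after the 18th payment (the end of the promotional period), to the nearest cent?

$9,878.00

Promo months 1–18 at r₀ = 0%/12 = 0; months 19+ at r₁ = 19%/12 = 0.0158333.
After month 18 (no interest yet): B = $22,640.00 − 18·$709.00 = $9,878.00.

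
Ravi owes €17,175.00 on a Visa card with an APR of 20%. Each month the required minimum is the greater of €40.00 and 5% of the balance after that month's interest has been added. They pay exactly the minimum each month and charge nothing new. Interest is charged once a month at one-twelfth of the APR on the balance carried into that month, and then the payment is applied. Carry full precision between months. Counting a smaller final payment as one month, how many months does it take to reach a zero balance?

Monthly rate r = 20%/12 = 1.66667% = 0.0166667.
While 5% of the post-interest balance exceeds €40.00, each month B ← (B·(1+r))·(1 − 0.05), i.e. B shrinks by the factor (1+r)·0.95 = 0.96583.
This holds for months 1–89. Entering month 90 the balance is €778.38; 5% of the post-interest balance is now below €40.00, so the flat €40.00 minimum applies from here.
From month 90 a fixed €40.00 at rate r clears €778.38 in 24 more payments. Total: 89 + 24 = 113 months.

113 months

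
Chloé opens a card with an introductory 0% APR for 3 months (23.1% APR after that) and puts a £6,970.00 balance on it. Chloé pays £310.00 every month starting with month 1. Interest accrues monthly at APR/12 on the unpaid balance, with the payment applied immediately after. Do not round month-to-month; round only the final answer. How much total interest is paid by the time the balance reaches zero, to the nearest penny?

Promo months 1–3 at r₀ = 0%/12 = 0; months 4+ at r₁ = 23.1%/12 = 0.01925.
After month 3 (no interest yet): B = £6,970.00 − 3·£310.00 = £6,040.00.
Then at r₁ with £310.00/mo: n₂ = −ln(1 − r₁·B/P)/ln(1+r₁) ≈ 24.66 → 25 more payments.
Total paid = 27·£310.00 + £203.85 = £8,573.85; interest = £8,573.85 − £6,970.00 = £1,603.85.

£1,603.85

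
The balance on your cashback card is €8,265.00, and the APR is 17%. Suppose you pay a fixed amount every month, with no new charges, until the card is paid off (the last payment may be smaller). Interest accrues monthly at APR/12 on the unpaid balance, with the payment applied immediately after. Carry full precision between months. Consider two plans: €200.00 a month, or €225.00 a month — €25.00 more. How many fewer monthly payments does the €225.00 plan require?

Monthly rate r = 17%/12 = 1.41667% = 0.0141667.
At €200.00/mo: n = ⌈−ln(1 − rB₀/P)/ln(1+r)⌉ = 63 payments (last €119.22); total interest = total paid − €8,265.00 = €4,254.22.
At €225.00/mo: 53 payments (last €52.78); total interest €3,487.78.
Payments saved = 63 − 53 = 10.

10 fewer payments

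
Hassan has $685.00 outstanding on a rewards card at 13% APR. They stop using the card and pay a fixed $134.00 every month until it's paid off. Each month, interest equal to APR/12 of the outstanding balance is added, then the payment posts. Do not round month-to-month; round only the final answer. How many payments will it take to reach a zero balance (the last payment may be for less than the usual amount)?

6 months

Monthly rate r = 13%/12 = 1.08333% = 0.0108333.
Recurrence: B ← B·(1+r) − $134.00.
Month 1: interest $7.42; balance after payment $558.42.
Month 2: interest $6.05; balance after payment $430.47.
Month 3: interest $4.66; balance after payment $301.13.
Month 4: interest $3.26; balance after payment $170.40.
Month 5: interest $1.85; balance after payment $38.24.
Month 6: interest $0.41; balance after payment $0.00.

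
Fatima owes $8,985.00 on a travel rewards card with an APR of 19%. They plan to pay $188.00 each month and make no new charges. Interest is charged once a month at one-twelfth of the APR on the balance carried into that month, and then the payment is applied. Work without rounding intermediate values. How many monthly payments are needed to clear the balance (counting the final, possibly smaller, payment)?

Monthly rate r = 19%/12 = 1.58333% = 0.0158333.
Recurrence: B ← B·(1+r) − $188.00.
Month 1: interest $142.26; balance after payment $8,939.26.
Month 2: interest $141.54; balance after payment $8,892.80.
Closed form: n = −ln(1 − rB₀/P)/ln(1+r) = −ln(0.24328)/ln(1.01583) ≈ 89.980, so the balance reaches zero during payment 90.

90 months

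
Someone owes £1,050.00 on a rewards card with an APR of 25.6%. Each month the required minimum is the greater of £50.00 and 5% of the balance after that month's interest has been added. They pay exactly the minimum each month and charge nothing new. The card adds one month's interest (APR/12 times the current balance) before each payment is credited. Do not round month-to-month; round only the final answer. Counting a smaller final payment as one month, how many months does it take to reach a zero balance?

28 months

Monthly rate r = 25.6%/12 = 2.13333% = 0.0213333.
While 5% of the post-interest balance exceeds £50.00, each month B ← (B·(1+r))·(1 − 0.05), i.e. B shrinks by the factor (1+r)·0.95 = 0.97027.
This holds for months 1–3. Entering month 4 the balance is £959.10; 5% of the post-interest balance is now below £50.00, so the flat £50.00 minimum applies from here.
From month 4 a fixed £50.00 at rate r clears £959.10 in 25 more payments. Total: 3 + 25 = 28 months.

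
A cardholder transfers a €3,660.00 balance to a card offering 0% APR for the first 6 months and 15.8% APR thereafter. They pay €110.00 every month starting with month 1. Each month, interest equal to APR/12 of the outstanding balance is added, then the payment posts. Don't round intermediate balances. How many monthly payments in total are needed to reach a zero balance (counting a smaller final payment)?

Promo months 1–6 at r₀ = 0%/12 = 0; months 7+ at r₁ = 15.8%/12 = 0.0131667.
After month 6 (no interest yet): B = €3,660.00 − 6·€110.00 = €3,000.00.
Then at r₁ with €110.00/mo: n₂ = −ln(1 − r₁·B/P)/ln(1+r₁) ≈ 34.01 → 35 more payments.

41 payments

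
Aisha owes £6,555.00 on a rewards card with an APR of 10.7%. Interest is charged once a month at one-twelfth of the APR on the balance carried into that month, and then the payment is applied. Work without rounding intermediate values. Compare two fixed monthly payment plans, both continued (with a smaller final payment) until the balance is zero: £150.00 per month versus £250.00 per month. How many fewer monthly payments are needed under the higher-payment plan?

26 fewer payments

Monthly rate r = 10.7%/12 = 0.891667% = 0.00891667.
At £150.00/mo: n = ⌈−ln(1 − rB₀/P)/ln(1+r)⌉ = 56 payments (last £92.98); total interest = total paid − £6,555.00 = £1,787.98.
At £250.00/mo: 30 payments (last £249.75); total interest £944.75.
Payments saved = 56 − 30 = 26.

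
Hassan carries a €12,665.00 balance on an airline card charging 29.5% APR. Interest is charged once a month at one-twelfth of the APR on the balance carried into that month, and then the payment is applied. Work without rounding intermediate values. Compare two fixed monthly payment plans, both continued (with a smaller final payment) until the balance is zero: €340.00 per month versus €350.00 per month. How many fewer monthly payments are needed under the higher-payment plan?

11 fewer payments

Monthly rate r = 29.5%/12 = 2.45833% = 0.0245833.
At €340.00/mo: n = ⌈−ln(1 − rB₀/P)/ln(1+r)⌉ = 102 payments (last €292.13); total interest = total paid − €12,665.00 = €21,967.13.
At €350.00/mo: 91 payments (last €254.35); total interest €19,089.35.
Payments saved = 102 − 91 = 11.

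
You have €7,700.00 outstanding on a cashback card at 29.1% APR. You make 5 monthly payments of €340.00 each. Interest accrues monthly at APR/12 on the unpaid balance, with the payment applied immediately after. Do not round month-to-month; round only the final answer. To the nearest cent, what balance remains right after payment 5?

€6,895.54

Monthly rate r = 29.1%/12 = 2.425% = 0.02425.
Each month: B ← B·(1+r) − €340.00.
Month 1: interest €186.72; balance after payment €7,546.73.
Month 2: interest €183.01; balance after payment €7,389.73.
Month 3: interest €179.20; balance after payment €7,228.93.
Month 4: interest €175.30; balance after payment €7,064.24.
Month 5: interest €171.31; balance after payment €6,895.54.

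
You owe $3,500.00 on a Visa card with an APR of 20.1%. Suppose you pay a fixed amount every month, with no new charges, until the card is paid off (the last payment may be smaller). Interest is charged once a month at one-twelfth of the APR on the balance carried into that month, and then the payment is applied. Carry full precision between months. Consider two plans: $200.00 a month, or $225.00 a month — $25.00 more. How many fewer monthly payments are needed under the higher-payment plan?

2 fewer payments

Monthly rate r = 20.1%/12 = 1.675% = 0.01675.
At $200.00/mo: n = ⌈−ln(1 − rB₀/P)/ln(1+r)⌉ = 21 payments (last $176.87); total interest = total paid − $3,500.00 = $676.87.
At $225.00/mo: 19 payments (last $38.91); total interest $588.91.
Payments saved = 21 − 19 = 2.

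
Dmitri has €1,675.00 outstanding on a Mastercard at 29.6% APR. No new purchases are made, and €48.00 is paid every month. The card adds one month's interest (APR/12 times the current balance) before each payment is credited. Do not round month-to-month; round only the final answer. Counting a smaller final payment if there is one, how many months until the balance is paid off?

Monthly rate r = 29.6%/12 = 2.46667% = 0.0246667.
Recurrence: B ← B·(1+r) − €48.00.
Month 1: interest €41.32; balance after payment €1,668.32.
Month 2: interest €41.15; balance after payment €1,661.47.
Closed form: n = −ln(1 − rB₀/P)/ln(1+r) = −ln(0.13924)/ln(1.02467) ≈ 80.911, so the balance reaches zero during payment 81.

81 payments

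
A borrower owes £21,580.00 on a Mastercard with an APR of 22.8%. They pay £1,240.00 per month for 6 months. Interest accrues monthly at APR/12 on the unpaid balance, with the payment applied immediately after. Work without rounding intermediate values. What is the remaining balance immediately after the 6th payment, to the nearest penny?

Monthly rate r = 22.8%/12 = 1.9% = 0.019.
Each month: B ← B·(1+r) − £1,240.00.
Month 1: interest £410.02; balance after payment £20,750.02.
Month 2: interest £394.25; balance after payment £19,904.27.
Month 3: interest £378.18; balance after payment £19,042.45.
Month 4: interest £361.81; balance after payment £18,164.26.
Month 5: interest £345.12; balance after payment £17,269.38.
Month 6: interest £328.12; balance after payment £16,357.50.

£16,357.50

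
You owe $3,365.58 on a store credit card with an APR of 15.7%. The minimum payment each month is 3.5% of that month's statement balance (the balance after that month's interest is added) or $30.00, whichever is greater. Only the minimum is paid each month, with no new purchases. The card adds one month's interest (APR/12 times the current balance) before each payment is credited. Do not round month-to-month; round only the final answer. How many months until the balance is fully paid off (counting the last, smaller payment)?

97 months

Monthly rate r = 15.7%/12 = 1.30833% = 0.0130833.
While 3.5% of the post-interest balance exceeds $30.00, each month B ← (B·(1+r))·(1 − 0.035), i.e. B shrinks by the factor (1+r)·0.965 = 0.97763.
This holds for months 1–62. Entering month 63 the balance is $827.47; 3.5% of the post-interest balance is now below $30.00, so the flat $30.00 minimum applies from here.
From month 63 a fixed $30.00 at rate r clears $827.47 in 35 more payments. Total: 62 + 35 = 97 months.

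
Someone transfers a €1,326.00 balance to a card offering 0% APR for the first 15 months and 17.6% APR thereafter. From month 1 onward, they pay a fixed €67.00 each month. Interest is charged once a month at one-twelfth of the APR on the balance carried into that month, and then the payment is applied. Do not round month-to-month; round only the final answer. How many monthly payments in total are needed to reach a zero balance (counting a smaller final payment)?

Promo months 1–15 at r₀ = 0%/12 = 0; months 16+ at r₁ = 17.6%/12 = 0.0146667.
After month 15 (no interest yet): B = €1,326.00 − 15·€67.00 = €321.00.
Then at r₁ with €67.00/mo: n₂ = −ln(1 − r₁·B/P)/ln(1+r₁) ≈ 5.00 → 6 more payments.

21 payments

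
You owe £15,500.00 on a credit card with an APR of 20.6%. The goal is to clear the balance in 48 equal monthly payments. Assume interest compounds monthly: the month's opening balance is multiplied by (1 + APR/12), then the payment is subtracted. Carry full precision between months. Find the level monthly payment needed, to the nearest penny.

Monthly rate r = 20.6%/12 = 1.71667% = 0.0171667.
Level-payment amortization: P = B₀·r / (1 − (1+r)^(−n)) = 15500.00·0.0171667 / (1 − 1.01717^(−48)).
Denominator 1 − (1+r)^(−48) = 0.558248268.
P = 266.083 / 0.558248268 ≈ 476.64.

£476.64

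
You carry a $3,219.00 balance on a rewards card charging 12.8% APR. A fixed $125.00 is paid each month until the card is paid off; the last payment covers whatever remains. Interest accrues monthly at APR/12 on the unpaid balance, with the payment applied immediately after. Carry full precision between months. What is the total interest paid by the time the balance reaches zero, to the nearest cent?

$564.68

Monthly rate r = 12.8%/12 = 1.06667% = 0.0106667.
Payoff takes n = ⌈−ln(1 − rB₀/P)/ln(1+r)⌉ = ⌈30.268⌉ = 31 payments; the last is $33.68.
Total paid = 30·$125.00 + $33.68 = $3,783.68.
Total interest = total paid − principal = $3,783.68 − $3,219.00 = $564.68.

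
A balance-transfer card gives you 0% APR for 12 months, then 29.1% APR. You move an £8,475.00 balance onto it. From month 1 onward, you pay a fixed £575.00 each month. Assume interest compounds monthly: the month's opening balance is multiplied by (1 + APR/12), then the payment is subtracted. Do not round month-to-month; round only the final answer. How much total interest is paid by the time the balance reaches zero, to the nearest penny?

£75.21

Promo months 1–12 at r₀ = 0%/12 = 0; months 13+ at r₁ = 29.1%/12 = 0.02425.
After month 12 (no interest yet): B = £8,475.00 − 12·£575.00 = £1,575.00.
Then at r₁ with £575.00/mo: n₂ = −ln(1 − r₁·B/P)/ln(1+r₁) ≈ 2.87 → 3 more payments.
Total paid = 14·£575.00 + £500.21 = £8,550.21; interest = £8,550.21 − £8,475.00 = £75.21.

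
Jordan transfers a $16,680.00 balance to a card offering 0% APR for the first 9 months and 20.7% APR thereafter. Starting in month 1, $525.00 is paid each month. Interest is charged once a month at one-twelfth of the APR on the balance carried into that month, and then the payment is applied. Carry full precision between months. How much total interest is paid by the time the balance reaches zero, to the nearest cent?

$3,360.41

Promo months 1–9 at r₀ = 0%/12 = 0; months 10+ at r₁ = 20.7%/12 = 0.01725.
After month 9 (no interest yet): B = $16,680.00 − 9·$525.00 = $11,955.00.
Then at r₁ with $525.00/mo: n₂ = −ln(1 − r₁·B/P)/ln(1+r₁) ≈ 29.17 → 30 more payments.
Total paid = 38·$525.00 + $90.41 = $20,040.41; interest = $20,040.41 − $16,680.00 = $3,360.41.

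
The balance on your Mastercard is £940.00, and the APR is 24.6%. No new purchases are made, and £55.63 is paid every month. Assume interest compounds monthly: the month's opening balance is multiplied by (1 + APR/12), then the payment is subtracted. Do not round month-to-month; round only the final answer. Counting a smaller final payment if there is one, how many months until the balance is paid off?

Monthly rate r = 24.6%/12 = 2.05% = 0.0205.
Recurrence: B ← B·(1+r) − £55.63.
Month 1: interest £19.27; balance after payment £903.64.
Month 2: interest £18.52; balance after payment £866.53.
Closed form: n = −ln(1 − rB₀/P)/ln(1+r) = −ln(0.6536)/ln(1.0205) ≈ 20.956, so the balance reaches zero during payment 21.

21 months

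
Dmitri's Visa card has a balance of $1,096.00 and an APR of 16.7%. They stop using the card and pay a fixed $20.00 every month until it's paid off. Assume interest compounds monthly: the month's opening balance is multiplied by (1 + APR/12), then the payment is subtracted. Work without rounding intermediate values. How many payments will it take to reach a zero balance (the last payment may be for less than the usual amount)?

105 payments

Monthly rate r = 16.7%/12 = 1.39167% = 0.0139167.
Recurrence: B ← B·(1+r) − $20.00.
Month 1: interest $15.25; balance after payment $1,091.25.
Month 2: interest $15.19; balance after payment $1,086.44.
Closed form: n = −ln(1 − rB₀/P)/ln(1+r) = −ln(0.23737)/ln(1.01392) ≈ 104.057, so the balance reaches zero during payment 105.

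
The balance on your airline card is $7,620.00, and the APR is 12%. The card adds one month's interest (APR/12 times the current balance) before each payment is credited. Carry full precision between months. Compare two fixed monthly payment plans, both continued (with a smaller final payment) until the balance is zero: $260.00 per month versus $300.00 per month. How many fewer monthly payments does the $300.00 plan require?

Monthly rate r = 12%/12 = 1% = 0.01.
At $260.00/mo: n = ⌈−ln(1 − rB₀/P)/ln(1+r)⌉ = 35 payments (last $222.84); total interest = total paid − $7,620.00 = $1,442.84.
At $300.00/mo: 30 payments (last $135.14); total interest $1,215.14.
Payments saved = 35 − 30 = 5.

5 fewer payments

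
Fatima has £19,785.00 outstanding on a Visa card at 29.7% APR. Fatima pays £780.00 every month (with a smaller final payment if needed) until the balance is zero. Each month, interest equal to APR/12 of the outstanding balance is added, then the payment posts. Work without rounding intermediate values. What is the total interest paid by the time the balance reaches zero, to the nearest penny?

Monthly rate r = 29.7%/12 = 2.475% = 0.02475.
Payoff takes n = ⌈−ln(1 − rB₀/P)/ln(1+r)⌉ = ⌈40.424⌉ = 41 payments; the last is £332.81.
Total paid = 40·£780.00 + £332.81 = £31,532.81.
Total interest = total paid − principal = £31,532.81 − £19,785.00 = £11,747.81.

£11,747.81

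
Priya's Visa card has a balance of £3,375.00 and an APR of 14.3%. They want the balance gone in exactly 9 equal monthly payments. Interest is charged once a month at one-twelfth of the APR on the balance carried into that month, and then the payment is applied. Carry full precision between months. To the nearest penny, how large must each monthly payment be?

£397.70

Monthly rate r = 14.3%/12 = 1.19167% = 0.0119167.
Level-payment amortization: P = B₀·r / (1 − (1+r)^(−n)) = 3375.00·0.0119167 / (1 − 1.01192^(−9)).
Denominator 1 − (1+r)^(−9) = 0.101129227.
P = 40.2188 / 0.101129227 ≈ 397.70.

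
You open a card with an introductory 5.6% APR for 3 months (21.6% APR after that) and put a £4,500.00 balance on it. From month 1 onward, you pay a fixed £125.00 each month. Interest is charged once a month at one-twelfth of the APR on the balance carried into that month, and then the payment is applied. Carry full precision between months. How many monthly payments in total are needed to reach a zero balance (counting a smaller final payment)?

55 payments

Promo months 1–3 at r₀ = 5.6%/12 = 0.00466667; months 4+ at r₁ = 21.6%/12 = 0.018.
After month 3: iterate B ← B·(1+r₀) − £125.00 for 3 months → £4,186.54.
Then at r₁ with £125.00/mo: n₂ = −ln(1 − r₁·B/P)/ln(1+r₁) ≈ 51.76 → 52 more payments.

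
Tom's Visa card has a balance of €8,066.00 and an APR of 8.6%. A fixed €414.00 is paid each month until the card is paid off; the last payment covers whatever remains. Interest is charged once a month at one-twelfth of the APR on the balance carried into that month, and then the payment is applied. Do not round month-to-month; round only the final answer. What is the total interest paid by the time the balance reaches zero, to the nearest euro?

Monthly rate r = 8.6%/12 = 0.716667% = 0.00716667.
Payoff takes n = ⌈−ln(1 − rB₀/P)/ln(1+r)⌉ = ⌈21.060⌉ = 22 payments; the last is €24.90.
Total paid = 21·€414.00 + €24.90 = €8,718.90.
Total interest = total paid − principal = €8,718.90 − €8,066.00 = €652.90.

€653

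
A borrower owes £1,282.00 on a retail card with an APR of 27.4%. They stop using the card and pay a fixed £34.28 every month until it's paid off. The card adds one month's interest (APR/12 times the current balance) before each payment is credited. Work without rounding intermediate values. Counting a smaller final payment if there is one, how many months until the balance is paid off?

Monthly rate r = 27.4%/12 = 2.28333% = 0.0228333.
Recurrence: B ← B·(1+r) − £34.28.
Month 1: interest £29.27; balance after payment £1,276.99.
Month 2: interest £29.16; balance after payment £1,271.87.
Closed form: n = −ln(1 − rB₀/P)/ln(1+r) = −ln(0.14608)/ln(1.02283) ≈ 85.203, so the balance reaches zero during payment 86.

86 payments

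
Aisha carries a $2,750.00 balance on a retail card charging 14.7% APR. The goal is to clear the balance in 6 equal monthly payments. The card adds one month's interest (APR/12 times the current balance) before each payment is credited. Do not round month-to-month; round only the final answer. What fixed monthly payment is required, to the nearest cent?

$478.18

Monthly rate r = 14.7%/12 = 1.225% = 0.01225.
Level-payment amortization: P = B₀·r / (1 − (1+r)^(−n)) = 2750.00·0.01225 / (1 − 1.01225^(−6)).
Denominator 1 − (1+r)^(−6) = 0.070448861.
P = 33.6875 / 0.070448861 ≈ 478.18.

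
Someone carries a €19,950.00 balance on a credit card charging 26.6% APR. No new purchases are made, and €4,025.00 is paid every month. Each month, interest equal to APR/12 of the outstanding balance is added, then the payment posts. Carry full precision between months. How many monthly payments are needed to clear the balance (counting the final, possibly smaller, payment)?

6 months

Monthly rate r = 26.6%/12 = 2.21667% = 0.0221667.
Recurrence: B ← B·(1+r) − €4,025.00.
Month 1: interest €442.23; balance after payment €16,367.22.
Month 2: interest €362.81; balance after payment €12,705.03.
Month 3: interest €281.63; balance after payment €8,961.66.
Month 4: interest €198.65; balance after payment €5,135.31.
Month 5: interest €113.83; balance after payment €1,224.14.
Month 6: interest €27.14; balance after payment €0.00.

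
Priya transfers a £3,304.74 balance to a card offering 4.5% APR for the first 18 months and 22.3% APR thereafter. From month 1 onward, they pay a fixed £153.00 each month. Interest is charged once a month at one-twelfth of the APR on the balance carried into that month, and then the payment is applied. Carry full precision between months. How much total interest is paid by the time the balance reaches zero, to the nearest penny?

£178.48

Promo months 1–18 at r₀ = 4.5%/12 = 0.00375; months 19+ at r₁ = 22.3%/12 = 0.0185833.
After month 18: iterate B ← B·(1+r₀) − £153.00 for 18 months → £691.50.
Then at r₁ with £153.00/mo: n₂ = −ln(1 − r₁·B/P)/ln(1+r₁) ≈ 4.76 → 5 more payments.
Total paid = 22·£153.00 + £117.22 = £3,483.22; interest = £3,483.22 − £3,304.74 = £178.48.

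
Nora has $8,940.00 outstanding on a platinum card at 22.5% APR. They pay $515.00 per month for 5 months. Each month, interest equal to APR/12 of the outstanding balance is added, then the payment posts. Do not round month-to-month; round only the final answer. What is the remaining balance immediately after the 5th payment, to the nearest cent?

$7,136.76

Monthly rate r = 22.5%/12 = 1.875% = 0.01875.
Each month: B ← B·(1+r) − $515.00.
Month 1: interest $167.62; balance after payment $8,592.62.
Month 2: interest $161.11; balance after payment $8,238.74.
Month 3: interest $154.48; balance after payment $7,878.21.
Month 4: interest $147.72; balance after payment $7,510.93.
Month 5: interest $140.83; balance after payment $7,136.76.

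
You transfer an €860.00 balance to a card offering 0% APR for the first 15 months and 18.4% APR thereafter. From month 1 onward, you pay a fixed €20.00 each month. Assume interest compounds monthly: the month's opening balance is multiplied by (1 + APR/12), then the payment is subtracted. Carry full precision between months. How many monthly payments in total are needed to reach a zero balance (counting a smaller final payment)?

Promo months 1–15 at r₀ = 0%/12 = 0; months 16+ at r₁ = 18.4%/12 = 0.0153333.
After month 15 (no interest yet): B = €860.00 − 15·€20.00 = €560.00.
Then at r₁ with €20.00/mo: n₂ = −ln(1 − r₁·B/P)/ln(1+r₁) ≈ 36.86 → 37 more payments.

52 payments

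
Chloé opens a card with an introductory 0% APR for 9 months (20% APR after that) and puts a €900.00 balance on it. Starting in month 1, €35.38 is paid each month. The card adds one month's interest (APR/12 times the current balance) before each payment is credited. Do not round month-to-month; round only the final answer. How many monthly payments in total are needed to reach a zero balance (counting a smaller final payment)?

Promo months 1–9 at r₀ = 0%/12 = 0; months 10+ at r₁ = 20%/12 = 0.0166667.
After month 9 (no interest yet): B = €900.00 − 9·€35.38 = €581.58.
Then at r₁ with €35.38/mo: n₂ = −ln(1 − r₁·B/P)/ln(1+r₁) ≈ 19.37 → 20 more payments.

29 payments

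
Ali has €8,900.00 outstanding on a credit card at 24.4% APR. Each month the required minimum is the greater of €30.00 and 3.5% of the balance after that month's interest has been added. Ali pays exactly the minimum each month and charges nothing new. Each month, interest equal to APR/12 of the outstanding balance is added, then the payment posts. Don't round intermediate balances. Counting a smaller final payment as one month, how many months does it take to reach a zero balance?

195 months

Monthly rate r = 24.4%/12 = 2.03333% = 0.0203333.
While 3.5% of the post-interest balance exceeds €30.00, each month B ← (B·(1+r))·(1 − 0.035), i.e. B shrinks by the factor (1+r)·0.965 = 0.98462.
This holds for months 1–153. Entering month 154 the balance is €831.01; 3.5% of the post-interest balance is now below €30.00, so the flat €30.00 minimum applies from here.
From month 154 a fixed €30.00 at rate r clears €831.01 in 42 more payments. Total: 153 + 42 = 195 months.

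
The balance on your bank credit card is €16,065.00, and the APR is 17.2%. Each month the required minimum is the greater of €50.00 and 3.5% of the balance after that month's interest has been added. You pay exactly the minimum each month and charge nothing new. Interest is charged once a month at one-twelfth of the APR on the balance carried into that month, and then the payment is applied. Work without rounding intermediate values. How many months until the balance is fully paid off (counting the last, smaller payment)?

151 months

Monthly rate r = 17.2%/12 = 1.43333% = 0.0143333.
While 3.5% of the post-interest balance exceeds €50.00, each month B ← (B·(1+r))·(1 − 0.035), i.e. B shrinks by the factor (1+r)·0.965 = 0.97883.
This holds for months 1–114. Entering month 115 the balance is €1,401.50; 3.5% of the post-interest balance is now below €50.00, so the flat €50.00 minimum applies from here.
From month 115 a fixed €50.00 at rate r clears €1,401.50 in 37 more payments. Total: 114 + 37 = 151 months.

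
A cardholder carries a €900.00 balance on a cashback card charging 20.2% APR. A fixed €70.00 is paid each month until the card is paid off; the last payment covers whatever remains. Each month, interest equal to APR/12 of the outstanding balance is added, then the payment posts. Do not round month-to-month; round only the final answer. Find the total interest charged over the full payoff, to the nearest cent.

€122.86

Monthly rate r = 20.2%/12 = 1.68333% = 0.0168333.
Payoff takes n = ⌈−ln(1 − rB₀/P)/ln(1+r)⌉ = ⌈14.610⌉ = 15 payments; the last is €42.86.
Total paid = 14·€70.00 + €42.86 = €1,022.86.
Total interest = total paid − principal = €1,022.86 − €900.00 = €122.86.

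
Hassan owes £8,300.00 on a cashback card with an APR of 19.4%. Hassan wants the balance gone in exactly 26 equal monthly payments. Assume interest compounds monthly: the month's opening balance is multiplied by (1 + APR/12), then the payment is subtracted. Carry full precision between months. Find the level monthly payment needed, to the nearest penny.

Monthly rate r = 19.4%/12 = 1.61667% = 0.0161667.
Level-payment amortization: P = B₀·r / (1 − (1+r)^(−n)) = 8300.00·0.0161667 / (1 − 1.01617^(−26)).
Denominator 1 − (1+r)^(−26) = 0.340960509.
P = 134.183 / 0.340960509 ≈ 393.55.

£393.55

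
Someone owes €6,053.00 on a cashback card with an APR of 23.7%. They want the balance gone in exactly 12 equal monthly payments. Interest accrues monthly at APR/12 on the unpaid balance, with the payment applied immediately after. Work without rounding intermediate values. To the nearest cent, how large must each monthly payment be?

Monthly rate r = 23.7%/12 = 1.975% = 0.01975.
Level-payment amortization: P = B₀·r / (1 − (1+r)^(−n)) = 6053.00·0.01975 / (1 − 1.01975^(−12)).
Denominator 1 − (1+r)^(−12) = 0.209184028.
P = 119.547 / 0.209184028 ≈ 571.49.

€571.49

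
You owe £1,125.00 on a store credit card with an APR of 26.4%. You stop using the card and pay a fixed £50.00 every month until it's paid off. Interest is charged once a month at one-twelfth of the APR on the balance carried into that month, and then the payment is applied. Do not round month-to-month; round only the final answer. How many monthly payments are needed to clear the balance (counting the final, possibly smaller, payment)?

Monthly rate r = 26.4%/12 = 2.2% = 0.022.
Recurrence: B ← B·(1+r) − £50.00.
Month 1: interest £24.75; balance after payment £1,099.75.
Month 2: interest £24.19; balance after payment £1,073.94.
Closed form: n = −ln(1 − rB₀/P)/ln(1+r) = −ln(0.505)/ln(1.022) ≈ 31.395, so the balance reaches zero during payment 32.

32 payments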